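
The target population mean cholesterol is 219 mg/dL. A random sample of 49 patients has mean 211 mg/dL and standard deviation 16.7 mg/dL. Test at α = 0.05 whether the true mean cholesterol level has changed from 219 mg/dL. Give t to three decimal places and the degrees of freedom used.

H0: μ = 219; H1: μ ≠ 219 (one-sample t-test, two-sided).
t = (x̄ − μ₀)/(s/√n) = (211 − 219)/(16.7/√49) = -3.353
df = n − 1 = 48
Two-sided p-value ≈ 0.0016
Since p ≈ 0.0016 < α = 0.05, reject H0; the data support H1.

t = -3.353, df = 48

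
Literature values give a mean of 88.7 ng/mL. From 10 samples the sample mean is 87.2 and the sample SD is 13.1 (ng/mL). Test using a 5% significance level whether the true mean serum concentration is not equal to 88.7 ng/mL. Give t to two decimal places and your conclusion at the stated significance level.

H0: μ = 88.7; H1: μ ≠ 88.7 (one-sample t-test, two-sided).
t = (x̄ − μ₀)/(s/√n) = (87.2 − 88.7)/(13.1/√10) = -0.36
df = n − 1 = 9
Two-sided p-value ≈ 0.726
Since p ≈ 0.726 > α = 0.05, fail to reject H0; the data do not provide sufficient evidence against H0.

t = -0.36; fail to reject H0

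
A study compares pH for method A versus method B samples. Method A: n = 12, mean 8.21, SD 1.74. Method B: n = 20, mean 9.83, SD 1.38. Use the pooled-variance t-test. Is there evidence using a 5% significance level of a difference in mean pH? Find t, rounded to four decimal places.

-2.9151

Let group 1 = method A, group 2 = method B. H0: μ_1 = μ_2; H1: μ_1 ≠ μ_2 (two-sample pooled-variance t-test, two-sided).
s_p² = [(12−1)·1.74² + (20−1)·1.38²]/(12+20−2) = 2.31624
t = (8.21 − 9.83)/√[2.31624·(1/12 + 1/20)] = -2.9151
df = n₁ + n₂ − 2 = 30
Two-sided p-value ≈ 0.007
Since p ≈ 0.007 < α = 0.05, reject H0; the evidence is statistically significant.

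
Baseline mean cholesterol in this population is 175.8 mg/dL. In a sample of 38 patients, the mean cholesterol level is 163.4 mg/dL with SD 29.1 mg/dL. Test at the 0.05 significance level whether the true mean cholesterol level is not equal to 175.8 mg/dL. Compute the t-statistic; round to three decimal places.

H0: μ = 175.8; H1: μ ≠ 175.8 (one-sample t-test, two-sided).
t = (x̄ − μ₀)/(s/√n) = (163.4 − 175.8)/(29.1/√38) = -2.627
df = n − 1 = 37
Two-sided p-value ≈ 0.0125
Since p ≈ 0.0125 < α = 0.05, reject H0; the evidence is statistically significant.

-2.627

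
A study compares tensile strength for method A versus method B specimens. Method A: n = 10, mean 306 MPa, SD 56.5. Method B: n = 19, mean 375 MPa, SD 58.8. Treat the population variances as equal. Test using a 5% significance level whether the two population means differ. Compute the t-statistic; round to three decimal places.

-3.043

Let group 1 = method A, group 2 = method B. H0: μ_1 = μ_2; H1: μ_1 ≠ μ_2 (two-sample pooled-variance t-test, two-sided).
s_p² = [(10−1)·56.5² + (19−1)·58.8²]/(10+19−2) = 3369.04
t = (306 − 375)/√[3369.04·(1/10 + 1/19)] = -3.043
df = n₁ + n₂ − 2 = 27
Two-sided p-value ≈ 0.005
Since p ≈ 0.005 < α = 0.05, reject H0; the data support H1.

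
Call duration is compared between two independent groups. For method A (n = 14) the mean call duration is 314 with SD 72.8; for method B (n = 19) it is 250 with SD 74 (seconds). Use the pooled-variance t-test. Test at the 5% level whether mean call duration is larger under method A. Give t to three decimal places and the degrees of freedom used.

Let group 1 = method A, group 2 = method B. H0: μ_1 = μ_2; H1: μ_1 > μ_2 (two-sample pooled-variance t-test, right-tailed).
s_p² = [(14−1)·72.8² + (19−1)·74²]/(14+19−2) = 5402.13
t = (314 − 250)/√[5402.13·(1/14 + 1/19)] = 2.472
df = n₁ + n₂ − 2 = 31
p-value = P(T ≥ 2.472) ≈ 0.010
Since p ≈ 0.010 < α = 0.05, reject H0; the evidence is statistically significant.

t = 2.472, df = 31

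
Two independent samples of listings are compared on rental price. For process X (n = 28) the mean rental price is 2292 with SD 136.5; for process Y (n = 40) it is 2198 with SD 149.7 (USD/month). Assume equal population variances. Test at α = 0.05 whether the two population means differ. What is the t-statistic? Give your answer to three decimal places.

2.641

Let group 1 = process X, group 2 = process Y. H0: μ_1 = μ_2; H1: μ_1 ≠ μ_2 (two-sample pooled-variance t-test, two-sided).
s_p² = [(28−1)·136.5² + (40−1)·149.7²]/(28+40−2) = 20864.6
t = (2292 − 2198)/√[20864.6·(1/28 + 1/40)] = 2.641
df = n₁ + n₂ − 2 = 66
Two-sided p-value ≈ 0.0103
Since p ≈ 0.0103 < α = 0.05, reject H0; the evidence is statistically significant.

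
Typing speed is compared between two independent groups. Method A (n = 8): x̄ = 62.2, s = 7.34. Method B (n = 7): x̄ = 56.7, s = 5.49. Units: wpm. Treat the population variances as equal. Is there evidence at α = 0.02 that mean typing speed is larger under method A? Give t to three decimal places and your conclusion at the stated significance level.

t = 1.622; fail to reject H0

Let group 1 = method A, group 2 = method B. H0: μ_1 = μ_2; H1: μ_1 > μ_2 (two-sample pooled-variance t-test, right-tailed).
s_p² = [(8−1)·7.34² + (7−1)·5.49²]/(8+7−2) = 42.9208
t = (62.2 − 56.7)/√[42.9208·(1/8 + 1/7)] = 1.622
df = n₁ + n₂ − 2 = 13
p-value = P(T ≥ 1.622) ≈ 0.064
Since p ≈ 0.064 > α = 0.02, fail to reject H0; the data do not provide sufficient evidence against H0.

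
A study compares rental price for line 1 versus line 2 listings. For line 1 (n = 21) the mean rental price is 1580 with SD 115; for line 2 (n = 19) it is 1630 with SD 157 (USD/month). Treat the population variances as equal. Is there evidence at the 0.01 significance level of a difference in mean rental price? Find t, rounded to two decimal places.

-1.16

Let group 1 = line 1, group 2 = line 2. H0: μ_1 = μ_2; H1: μ_1 ≠ μ_2 (two-sample pooled-variance t-test, two-sided).
s_p² = [(21−1)·115² + (19−1)·157²]/(21+19−2) = 18636.4
t = (1580 − 1630)/√[18636.4·(1/21 + 1/19)] = -1.16
df = n₁ + n₂ − 2 = 38
Two-sided p-value ≈ 0.2546
Since p ≈ 0.2546 > α = 0.01, fail to reject H0; the data do not provide sufficient evidence against H0.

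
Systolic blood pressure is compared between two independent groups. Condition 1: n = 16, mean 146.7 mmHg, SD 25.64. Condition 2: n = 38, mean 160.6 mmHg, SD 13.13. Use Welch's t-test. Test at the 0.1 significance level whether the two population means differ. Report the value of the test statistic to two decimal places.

-2.06

Let group 1 = condition 1, group 2 = condition 2. H0: μ_1 = μ_2; H1: μ_1 ≠ μ_2 (Welch's two-sample t-test, two-sided).
t = (x̄_1 − x̄_2)/√(s_1²/n_1 + s_2²/n_2) = (146.7 − 160.6)/√(25.64²/16 + 13.13²/38) = -2.06
Welch–Satterthwaite df ≈ 18.40
Two-sided p-value ≈ 0.054
Since p ≈ 0.054 < α = 0.1, reject H0; the evidence is statistically significant.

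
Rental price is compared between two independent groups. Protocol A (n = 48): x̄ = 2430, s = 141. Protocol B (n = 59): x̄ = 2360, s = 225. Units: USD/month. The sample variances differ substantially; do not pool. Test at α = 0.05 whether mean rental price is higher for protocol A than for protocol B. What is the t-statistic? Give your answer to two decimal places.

Let group 1 = protocol A, group 2 = protocol B. H0: μ_1 = μ_2; H1: μ_1 > μ_2 (Welch's two-sample t-test, right-tailed).
t = (x̄_1 − x̄_2)/√(s_1²/n_1 + s_2²/n_2) = (2430 − 2360)/√(141²/48 + 225²/59) = 1.96
Welch–Satterthwaite df ≈ 99.03
p-value = P(T ≥ 1.96) ≈ 0.026
Since p ≈ 0.026 < α = 0.05, reject H0; the data support H1.

1.96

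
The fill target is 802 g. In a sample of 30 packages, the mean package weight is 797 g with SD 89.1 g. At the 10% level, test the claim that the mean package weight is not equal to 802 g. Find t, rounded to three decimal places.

-0.307

H0: μ = 802; H1: μ ≠ 802 (one-sample t-test, two-sided).
t = (x̄ − μ₀)/(s/√n) = (797 − 802)/(89.1/√30) = -0.307
df = n − 1 = 29
Two-sided p-value ≈ 0.761
Since p ≈ 0.761 > α = 0.1, fail to reject H0; the data do not provide sufficient evidence against H0.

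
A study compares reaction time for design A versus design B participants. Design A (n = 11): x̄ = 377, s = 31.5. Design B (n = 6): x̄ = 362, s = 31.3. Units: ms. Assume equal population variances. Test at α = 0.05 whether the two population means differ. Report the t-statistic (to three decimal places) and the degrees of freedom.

Let group 1 = design A, group 2 = design B. H0: μ_1 = μ_2; H1: μ_1 ≠ μ_2 (two-sample pooled-variance t-test, two-sided).
s_p² = [(11−1)·31.5² + (6−1)·31.3²]/(11+6−2) = 988.063
t = (377 − 362)/√[988.063·(1/11 + 1/6)] = 0.940
df = n₁ + n₂ − 2 = 15
Two-sided p-value ≈ 0.362
Since p ≈ 0.362 > α = 0.05, fail to reject H0; the data do not provide sufficient evidence against H0.

t = 0.940, df = 15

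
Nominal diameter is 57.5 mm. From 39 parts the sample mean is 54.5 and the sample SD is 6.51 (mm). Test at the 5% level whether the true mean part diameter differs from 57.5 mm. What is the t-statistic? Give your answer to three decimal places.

H0: μ = 57.5; H1: μ ≠ 57.5 (one-sample t-test, two-sided).
t = (x̄ − μ₀)/(s/√n) = (54.5 − 57.5)/(6.51/√39) = -2.878
df = n − 1 = 38
Two-sided p-value ≈ 0.0065
Since p ≈ 0.0065 < α = 0.05, reject H0; the evidence is statistically significant.

-2.878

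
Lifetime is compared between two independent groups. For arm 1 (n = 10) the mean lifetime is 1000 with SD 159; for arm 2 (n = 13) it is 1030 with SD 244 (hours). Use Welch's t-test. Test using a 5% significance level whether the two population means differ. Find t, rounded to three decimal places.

Let group 1 = arm 1, group 2 = arm 2. H0: μ_1 = μ_2; H1: μ_1 ≠ μ_2 (Welch's two-sample t-test, two-sided).
t = (x̄_1 − x̄_2)/√(s_1²/n_1 + s_2²/n_2) = (1000 − 1030)/√(159²/10 + 244²/13) = -0.356
Welch–Satterthwaite df ≈ 20.55
Two-sided p-value ≈ 0.726
Since p ≈ 0.726 > α = 0.05, fail to reject H0; the data do not provide sufficient evidence against H0.

-0.356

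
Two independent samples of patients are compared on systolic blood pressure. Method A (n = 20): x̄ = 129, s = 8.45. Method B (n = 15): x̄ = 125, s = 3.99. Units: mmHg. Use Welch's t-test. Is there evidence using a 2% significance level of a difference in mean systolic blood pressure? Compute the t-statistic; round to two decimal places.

1.86

Let group 1 = method A, group 2 = method B. H0: μ_1 = μ_2; H1: μ_1 ≠ μ_2 (Welch's two-sample t-test, two-sided).
t = (x̄_1 − x̄_2)/√(s_1²/n_1 + s_2²/n_2) = (129 − 125)/√(8.45²/20 + 3.99²/15) = 1.86
Welch–Satterthwaite df ≈ 28.55
Two-sided p-value ≈ 0.073
Since p ≈ 0.073 > α = 0.02, fail to reject H0; the evidence is not statistically significant.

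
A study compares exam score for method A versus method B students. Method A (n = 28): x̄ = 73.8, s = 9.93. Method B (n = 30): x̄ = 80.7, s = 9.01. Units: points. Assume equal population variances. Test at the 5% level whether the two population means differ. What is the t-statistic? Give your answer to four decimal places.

Let group 1 = method A, group 2 = method B. H0: μ_1 = μ_2; H1: μ_1 ≠ μ_2 (two-sample pooled-variance t-test, two-sided).
s_p² = [(28−1)·9.93² + (30−1)·9.01²]/(28+30−2) = 89.5813
t = (73.8 − 80.7)/√[89.5813·(1/28 + 1/30)] = -2.7744
df = n₁ + n₂ − 2 = 56
Two-sided p-value ≈ 0.0075
Since p ≈ 0.0075 < α = 0.05, reject H0; the data support H1.

-2.7744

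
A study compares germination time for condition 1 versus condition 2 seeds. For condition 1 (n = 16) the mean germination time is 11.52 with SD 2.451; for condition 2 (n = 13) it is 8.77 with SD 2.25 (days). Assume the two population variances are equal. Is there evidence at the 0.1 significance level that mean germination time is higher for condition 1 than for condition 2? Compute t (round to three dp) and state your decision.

t = 3.116; reject H0

Let group 1 = condition 1, group 2 = condition 2. H0: μ_1 = μ_2; H1: μ_1 > μ_2 (two-sample pooled-variance t-test, right-tailed).
s_p² = [(16−1)·2.451² + (13−1)·2.25²]/(16+13−2) = 5.58745
t = (11.52 − 8.77)/√[5.58745·(1/16 + 1/13)] = 3.116
df = n₁ + n₂ − 2 = 27
p-value = P(T ≥ 3.116) ≈ 0.002
Since p ≈ 0.002 < α = 0.1, reject H0; the data support H1.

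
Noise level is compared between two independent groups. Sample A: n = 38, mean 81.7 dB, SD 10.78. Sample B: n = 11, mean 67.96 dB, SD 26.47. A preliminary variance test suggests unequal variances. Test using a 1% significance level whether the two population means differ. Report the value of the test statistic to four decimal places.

1.6817

Let group 1 = sample A, group 2 = sample B. H0: μ_1 = μ_2; H1: μ_1 ≠ μ_2 (Welch's two-sample t-test, two-sided).
t = (x̄_1 − x̄_2)/√(s_1²/n_1 + s_2²/n_2) = (81.7 − 67.96)/√(10.78²/38 + 26.47²/11) = 1.6817
Welch–Satterthwaite df ≈ 10.98
Two-sided p-value ≈ 0.121
Since p ≈ 0.121 > α = 0.01, fail to reject H0; the evidence is not statistically significant.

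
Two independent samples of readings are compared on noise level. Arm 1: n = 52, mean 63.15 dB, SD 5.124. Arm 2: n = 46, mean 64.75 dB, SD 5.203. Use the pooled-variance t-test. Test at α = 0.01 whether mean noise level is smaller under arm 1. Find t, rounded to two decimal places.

-1.53

Let group 1 = arm 1, group 2 = arm 2. H0: μ_1 = μ_2; H1: μ_1 < μ_2 (two-sample pooled-variance t-test, left-tailed).
s_p² = [(52−1)·5.124² + (46−1)·5.203²]/(52+46−2) = 26.6378
t = (63.15 − 64.75)/√[26.6378·(1/52 + 1/46)] = -1.53
df = n₁ + n₂ − 2 = 96
p-value = P(T ≤ -1.53) ≈ 0.064
Since p ≈ 0.064 > α = 0.01, fail to reject H0; the evidence is not statistically significant.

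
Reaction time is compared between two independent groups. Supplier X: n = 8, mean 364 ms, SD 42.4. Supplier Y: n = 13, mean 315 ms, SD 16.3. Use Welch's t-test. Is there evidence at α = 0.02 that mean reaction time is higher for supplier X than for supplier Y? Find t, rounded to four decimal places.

3.1295

Let group 1 = supplier X, group 2 = supplier Y. H0: μ_1 = μ_2; H1: μ_1 > μ_2 (Welch's two-sample t-test, right-tailed).
t = (x̄_1 − x̄_2)/√(s_1²/n_1 + s_2²/n_2) = (364 − 315)/√(42.4²/8 + 16.3²/13) = 3.1295
Welch–Satterthwaite df ≈ 8.29
p-value = P(T ≥ 3.1295) ≈ 0.007
Since p ≈ 0.007 < α = 0.02, reject H0; the evidence is statistically significant.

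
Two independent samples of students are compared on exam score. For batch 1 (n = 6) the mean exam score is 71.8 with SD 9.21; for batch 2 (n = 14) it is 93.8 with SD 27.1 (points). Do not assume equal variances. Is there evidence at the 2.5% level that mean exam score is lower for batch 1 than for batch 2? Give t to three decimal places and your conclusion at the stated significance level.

t = -2.696; reject H0

Let group 1 = batch 1, group 2 = batch 2. H0: μ_1 = μ_2; H1: μ_1 < μ_2 (Welch's two-sample t-test, left-tailed).
t = (x̄_1 − x̄_2)/√(s_1²/n_1 + s_2²/n_2) = (71.8 − 93.8)/√(9.21²/6 + 27.1²/14) = -2.696
Welch–Satterthwaite df ≈ 17.62
p-value = P(T ≤ -2.696) ≈ 0.0075
Since p ≈ 0.0075 < α = 0.025, reject H0; the evidence is statistically significant.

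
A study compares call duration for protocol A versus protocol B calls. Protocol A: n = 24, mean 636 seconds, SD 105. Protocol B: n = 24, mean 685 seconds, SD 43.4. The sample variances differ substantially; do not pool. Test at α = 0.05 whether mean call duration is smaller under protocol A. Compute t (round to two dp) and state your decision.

t = -2.11; reject H0

Let group 1 = protocol A, group 2 = protocol B. H0: μ_1 = μ_2; H1: μ_1 < μ_2 (Welch's two-sample t-test, left-tailed).
t = (x̄_1 − x̄_2)/√(s_1²/n_1 + s_2²/n_2) = (636 − 685)/√(105²/24 + 43.4²/24) = -2.11
Welch–Satterthwaite df ≈ 30.64
p-value = P(T ≤ -2.11) ≈ 0.0214
Since p ≈ 0.0214 < α = 0.05, reject H0; the evidence is statistically significant.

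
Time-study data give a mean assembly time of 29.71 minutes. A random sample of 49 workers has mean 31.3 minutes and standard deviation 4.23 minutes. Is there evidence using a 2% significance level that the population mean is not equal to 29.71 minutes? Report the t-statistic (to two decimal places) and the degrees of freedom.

t = 2.63, df = 48

H0: μ = 29.71; H1: μ ≠ 29.71 (one-sample t-test, two-sided).
t = (x̄ − μ₀)/(s/√n) = (31.3 − 29.71)/(4.23/√49) = 2.63
df = n − 1 = 48
Two-sided p-value ≈ 0.011
Since p ≈ 0.011 < α = 0.02, reject H0; the data support H1.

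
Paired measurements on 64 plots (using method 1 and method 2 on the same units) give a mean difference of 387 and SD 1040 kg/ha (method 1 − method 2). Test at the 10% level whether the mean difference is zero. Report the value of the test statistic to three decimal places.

2.977

H0: μ_d = 0; H1: μ_d ≠ 0 (paired t-test on the differences, two-sided).
t = d̄/(s_d/√n) = 387/(1040/√64) = 2.977
df = n − 1 = 63
Two-sided p-value ≈ 0.004
Since p ≈ 0.004 < α = 0.1, reject H0; the data support H1.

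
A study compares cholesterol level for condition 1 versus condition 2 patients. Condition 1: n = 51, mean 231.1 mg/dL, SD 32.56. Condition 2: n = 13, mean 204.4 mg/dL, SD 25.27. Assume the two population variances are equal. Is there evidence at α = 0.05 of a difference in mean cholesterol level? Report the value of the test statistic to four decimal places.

Let group 1 = condition 1, group 2 = condition 2. H0: μ_1 = μ_2; H1: μ_1 ≠ μ_2 (two-sample pooled-variance t-test, two-sided).
s_p² = [(51−1)·32.56² + (13−1)·25.27²]/(51+13−2) = 978.557
t = (231.1 − 204.4)/√[978.557·(1/51 + 1/13)] = 2.7472
df = n₁ + n₂ − 2 = 62
Two-sided p-value ≈ 0.008
Since p ≈ 0.008 < α = 0.05, reject H0; the evidence is statistically significant.

2.7472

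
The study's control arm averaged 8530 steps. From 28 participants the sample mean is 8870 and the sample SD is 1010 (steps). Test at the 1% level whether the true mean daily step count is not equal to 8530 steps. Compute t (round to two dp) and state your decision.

H0: μ = 8530; H1: μ ≠ 8530 (one-sample t-test, two-sided).
t = (x̄ − μ₀)/(s/√n) = (8870 − 8530)/(1010/√28) = 1.78
df = n − 1 = 27
Two-sided p-value ≈ 0.0861
Since p ≈ 0.0861 > α = 0.01, fail to reject H0; the evidence is not statistically significant.

t = 1.78; fail to reject H0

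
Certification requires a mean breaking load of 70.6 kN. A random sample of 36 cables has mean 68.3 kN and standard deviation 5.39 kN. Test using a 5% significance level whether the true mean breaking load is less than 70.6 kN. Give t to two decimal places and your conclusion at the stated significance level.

t = -2.56; reject H0

H0: μ = 70.6; H1: μ < 70.6 (one-sample t-test, left-tailed).
t = (x̄ − μ₀)/(s/√n) = (68.3 − 70.6)/(5.39/√36) = -2.56
df = n − 1 = 35
p-value = P(T ≤ -2.56) ≈ 0.0075
Since p ≈ 0.0075 < α = 0.05, reject H0; the data support H1.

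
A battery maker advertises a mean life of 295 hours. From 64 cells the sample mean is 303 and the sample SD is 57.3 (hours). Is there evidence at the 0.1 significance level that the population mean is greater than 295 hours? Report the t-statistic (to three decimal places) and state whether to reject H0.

H0: μ = 295; H1: μ > 295 (one-sample t-test, right-tailed).
t = (x̄ − μ₀)/(s/√n) = (303 − 295)/(57.3/√64) = 1.117
df = n − 1 = 63
p-value = P(T ≥ 1.117) ≈ 0.1341
Since p ≈ 0.1341 > α = 0.1, fail to reject H0; the data do not provide sufficient evidence against H0.

t = 1.117; fail to reject H0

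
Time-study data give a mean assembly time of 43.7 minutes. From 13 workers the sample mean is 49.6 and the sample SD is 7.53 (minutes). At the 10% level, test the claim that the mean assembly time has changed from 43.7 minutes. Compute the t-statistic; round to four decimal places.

H0: μ = 43.7; H1: μ ≠ 43.7 (one-sample t-test, two-sided).
t = (x̄ − μ₀)/(s/√n) = (49.6 − 43.7)/(7.53/√13) = 2.8251
df = n − 1 = 12
Two-sided p-value ≈ 0.015
Since p ≈ 0.015 < α = 0.1, reject H0; the evidence is statistically significant.

2.8251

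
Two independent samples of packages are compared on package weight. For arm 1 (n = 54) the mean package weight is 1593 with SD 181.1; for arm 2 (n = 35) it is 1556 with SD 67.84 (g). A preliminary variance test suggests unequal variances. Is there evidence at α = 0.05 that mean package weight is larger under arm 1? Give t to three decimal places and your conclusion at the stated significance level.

t = 1.361; fail to reject H0

Let group 1 = arm 1, group 2 = arm 2. H0: μ_1 = μ_2; H1: μ_1 > μ_2 (Welch's two-sample t-test, right-tailed).
t = (x̄_1 − x̄_2)/√(s_1²/n_1 + s_2²/n_2) = (1593 − 1556)/√(181.1²/54 + 67.84²/35) = 1.361
Welch–Satterthwaite df ≈ 73.09
p-value = P(T ≥ 1.361) ≈ 0.0888
Since p ≈ 0.0888 > α = 0.05, fail to reject H0; the evidence is not statistically significant.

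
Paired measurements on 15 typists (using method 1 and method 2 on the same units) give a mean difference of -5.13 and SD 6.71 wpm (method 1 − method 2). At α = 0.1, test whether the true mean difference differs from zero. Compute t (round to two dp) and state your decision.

H0: μ_d = 0; H1: μ_d ≠ 0 (paired t-test on the differences, two-sided).
t = d̄/(s_d/√n) = -5.13/(6.71/√15) = -2.96
df = n − 1 = 14
Two-sided p-value ≈ 0.010
Since p ≈ 0.010 < α = 0.1, reject H0; the data support H1.

t = -2.96; reject H0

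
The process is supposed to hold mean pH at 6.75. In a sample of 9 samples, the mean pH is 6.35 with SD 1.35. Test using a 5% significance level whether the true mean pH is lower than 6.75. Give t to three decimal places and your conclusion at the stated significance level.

H0: μ = 6.75; H1: μ < 6.75 (one-sample t-test, left-tailed).
t = (x̄ − μ₀)/(s/√n) = (6.35 − 6.75)/(1.35/√9) = -0.889
df = n − 1 = 8
p-value = P(T ≤ -0.889) ≈ 0.2000
Since p ≈ 0.2000 > α = 0.05, fail to reject H0; the evidence is not statistically significant.

t = -0.889; fail to reject H0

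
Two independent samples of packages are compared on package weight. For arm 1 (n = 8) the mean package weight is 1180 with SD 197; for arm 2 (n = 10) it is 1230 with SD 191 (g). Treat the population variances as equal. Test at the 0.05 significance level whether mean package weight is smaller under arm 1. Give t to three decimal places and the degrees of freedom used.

t = -0.544, df = 16

Let group 1 = arm 1, group 2 = arm 2. H0: μ_1 = μ_2; H1: μ_1 < μ_2 (two-sample pooled-variance t-test, left-tailed).
s_p² = [(8−1)·197² + (10−1)·191²]/(8+10−2) = 37499.5
t = (1180 − 1230)/√[37499.5·(1/8 + 1/10)] = -0.544
df = n₁ + n₂ − 2 = 16
p-value = P(T ≤ -0.544) ≈ 0.2969
Since p ≈ 0.2969 > α = 0.05, fail to reject H0; the evidence is not statistically significant.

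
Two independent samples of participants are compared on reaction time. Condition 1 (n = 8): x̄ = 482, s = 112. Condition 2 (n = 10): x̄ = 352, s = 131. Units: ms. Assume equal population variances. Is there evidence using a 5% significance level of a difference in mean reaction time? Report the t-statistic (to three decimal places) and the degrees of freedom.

Let group 1 = condition 1, group 2 = condition 2. H0: μ_1 = μ_2; H1: μ_1 ≠ μ_2 (two-sample pooled-variance t-test, two-sided).
s_p² = [(8−1)·112² + (10−1)·131²]/(8+10−2) = 15141.1
t = (482 − 352)/√[15141.1·(1/8 + 1/10)] = 2.227
df = n₁ + n₂ − 2 = 16
Two-sided p-value ≈ 0.041
Since p ≈ 0.041 < α = 0.05, reject H0; the evidence is statistically significant.

t = 2.227, df = 16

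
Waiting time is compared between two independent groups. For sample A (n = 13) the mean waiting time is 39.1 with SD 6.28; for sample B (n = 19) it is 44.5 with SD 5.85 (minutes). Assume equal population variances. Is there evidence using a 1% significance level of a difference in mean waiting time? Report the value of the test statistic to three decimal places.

-2.490

Let group 1 = sample A, group 2 = sample B. H0: μ_1 = μ_2; H1: μ_1 ≠ μ_2 (two-sample pooled-variance t-test, two-sided).
s_p² = [(13−1)·6.28² + (19−1)·5.85²]/(13+19−2) = 36.3089
t = (39.1 − 44.5)/√[36.3089·(1/13 + 1/19)] = -2.490
df = n₁ + n₂ − 2 = 30
Two-sided p-value ≈ 0.019
Since p ≈ 0.019 > α = 0.01, fail to reject H0; the evidence is not statistically significant.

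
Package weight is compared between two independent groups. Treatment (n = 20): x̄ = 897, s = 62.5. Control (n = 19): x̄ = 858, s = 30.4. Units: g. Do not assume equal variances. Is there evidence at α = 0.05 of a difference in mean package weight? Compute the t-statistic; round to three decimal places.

Let group 1 = treatment, group 2 = control. H0: μ_1 = μ_2; H1: μ_1 ≠ μ_2 (Welch's two-sample t-test, two-sided).
t = (x̄_1 − x̄_2)/√(s_1²/n_1 + s_2²/n_2) = (897 − 858)/√(62.5²/20 + 30.4²/19) = 2.497
Welch–Satterthwaite df ≈ 27.82
Two-sided p-value ≈ 0.019
Since p ≈ 0.019 < α = 0.05, reject H0; the data support H1.

2.497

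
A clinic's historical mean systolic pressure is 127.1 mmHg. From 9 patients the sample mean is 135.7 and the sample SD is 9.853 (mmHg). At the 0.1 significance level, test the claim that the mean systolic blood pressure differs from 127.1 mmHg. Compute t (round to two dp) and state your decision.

H0: μ = 127.1; H1: μ ≠ 127.1 (one-sample t-test, two-sided).
t = (x̄ − μ₀)/(s/√n) = (135.7 − 127.1)/(9.853/√9) = 2.62
df = n − 1 = 8
Two-sided p-value ≈ 0.031
Since p ≈ 0.031 < α = 0.1, reject H0; the evidence is statistically significant.

t = 2.62; reject H0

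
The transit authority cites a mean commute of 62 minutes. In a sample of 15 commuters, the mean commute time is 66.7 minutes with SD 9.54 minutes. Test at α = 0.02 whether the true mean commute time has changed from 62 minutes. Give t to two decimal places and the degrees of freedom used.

H0: μ = 62; H1: μ ≠ 62 (one-sample t-test, two-sided).
t = (x̄ − μ₀)/(s/√n) = (66.7 − 62)/(9.54/√15) = 1.91
df = n − 1 = 14
Two-sided p-value ≈ 0.077
Since p ≈ 0.077 > α = 0.02, fail to reject H0; the data do not provide sufficient evidence against H0.

t = 1.91, df = 14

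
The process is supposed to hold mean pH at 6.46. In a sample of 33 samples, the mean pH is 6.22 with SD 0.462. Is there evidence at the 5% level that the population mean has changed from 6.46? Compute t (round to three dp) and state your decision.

H0: μ = 6.46; H1: μ ≠ 6.46 (one-sample t-test, two-sided).
t = (x̄ − μ₀)/(s/√n) = (6.22 − 6.46)/(0.462/√33) = -2.984
df = n − 1 = 32
Two-sided p-value ≈ 0.0054
Since p ≈ 0.0054 < α = 0.05, reject H0; the evidence is statistically significant.

t = -2.984; reject H0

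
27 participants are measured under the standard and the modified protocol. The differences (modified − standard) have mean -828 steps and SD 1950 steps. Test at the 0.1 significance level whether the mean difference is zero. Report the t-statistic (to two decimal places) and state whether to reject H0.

H0: μ_d = 0; H1: μ_d ≠ 0 (paired t-test on the differences, two-sided).
t = d̄/(s_d/√n) = -828/(1950/√27) = -2.21
df = n − 1 = 26
Two-sided p-value ≈ 0.036
Since p ≈ 0.036 < α = 0.1, reject H0; the evidence is statistically significant.

t = -2.21; reject H0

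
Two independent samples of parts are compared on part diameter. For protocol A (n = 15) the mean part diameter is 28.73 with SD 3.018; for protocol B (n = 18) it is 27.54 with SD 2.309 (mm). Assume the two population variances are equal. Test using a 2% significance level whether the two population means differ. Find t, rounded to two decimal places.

Let group 1 = protocol A, group 2 = protocol B. H0: μ_1 = μ_2; H1: μ_1 ≠ μ_2 (two-sample pooled-variance t-test, two-sided).
s_p² = [(15−1)·3.018² + (18−1)·2.309²]/(15+18−2) = 7.03715
t = (28.73 − 27.54)/√[7.03715·(1/15 + 1/18)] = 1.28
df = n₁ + n₂ − 2 = 31
Two-sided p-value ≈ 0.2090
Since p ≈ 0.2090 > α = 0.02, fail to reject H0; the evidence is not statistically significant.

1.28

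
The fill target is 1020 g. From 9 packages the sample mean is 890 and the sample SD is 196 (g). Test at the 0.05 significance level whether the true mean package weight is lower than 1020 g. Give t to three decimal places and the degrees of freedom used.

t = -1.990, df = 8

H0: μ = 1020; H1: μ < 1020 (one-sample t-test, left-tailed).
t = (x̄ − μ₀)/(s/√n) = (890 − 1020)/(196/√9) = -1.990
df = n − 1 = 8
p-value = P(T ≤ -1.990) ≈ 0.041
Since p ≈ 0.041 < α = 0.05, reject H0; the data support H1.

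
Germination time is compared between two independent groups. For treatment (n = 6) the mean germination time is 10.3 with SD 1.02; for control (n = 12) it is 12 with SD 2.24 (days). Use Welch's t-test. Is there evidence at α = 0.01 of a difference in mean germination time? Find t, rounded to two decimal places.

Let group 1 = treatment, group 2 = control. H0: μ_1 = μ_2; H1: μ_1 ≠ μ_2 (Welch's two-sample t-test, two-sided).
t = (x̄_1 − x̄_2)/√(s_1²/n_1 + s_2²/n_2) = (10.3 − 12)/√(1.02²/6 + 2.24²/12) = -2.21
Welch–Satterthwaite df ≈ 15.97
Two-sided p-value ≈ 0.042
Since p ≈ 0.042 > α = 0.01, fail to reject H0; the data do not provide sufficient evidence against H0.

-2.21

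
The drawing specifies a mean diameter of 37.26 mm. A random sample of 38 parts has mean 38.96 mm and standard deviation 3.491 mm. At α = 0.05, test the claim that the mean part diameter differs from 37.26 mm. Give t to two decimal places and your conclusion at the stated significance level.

t = 3.00; reject H0

H0: μ = 37.26; H1: μ ≠ 37.26 (one-sample t-test, two-sided).
t = (x̄ − μ₀)/(s/√n) = (38.96 − 37.26)/(3.491/√38) = 3.00
df = n − 1 = 37
Two-sided p-value ≈ 0.005
Since p ≈ 0.005 < α = 0.05, reject H0; the evidence is statistically significant.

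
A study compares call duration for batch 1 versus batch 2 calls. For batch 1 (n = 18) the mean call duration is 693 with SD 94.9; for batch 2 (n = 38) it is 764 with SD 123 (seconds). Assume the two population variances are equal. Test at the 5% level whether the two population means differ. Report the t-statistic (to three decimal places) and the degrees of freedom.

Let group 1 = batch 1, group 2 = batch 2. H0: μ_1 = μ_2; H1: μ_1 ≠ μ_2 (two-sample pooled-variance t-test, two-sided).
s_p² = [(18−1)·94.9² + (38−1)·123²]/(18+38−2) = 13201.4
t = (693 − 764)/√[13201.4·(1/18 + 1/38)] = -2.160
df = n₁ + n₂ − 2 = 54
Two-sided p-value ≈ 0.035
Since p ≈ 0.035 < α = 0.05, reject H0; the evidence is statistically significant.

t = -2.160, df = 54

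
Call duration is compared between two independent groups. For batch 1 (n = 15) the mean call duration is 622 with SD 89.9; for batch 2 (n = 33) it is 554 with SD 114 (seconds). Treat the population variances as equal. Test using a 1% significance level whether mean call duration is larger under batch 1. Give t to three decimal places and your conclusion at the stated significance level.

t = 2.036; fail to reject H0

Let group 1 = batch 1, group 2 = batch 2. H0: μ_1 = μ_2; H1: μ_1 > μ_2 (two-sample pooled-variance t-test, right-tailed).
s_p² = [(15−1)·89.9² + (33−1)·114²]/(15+33−2) = 11500.4
t = (622 − 554)/√[11500.4·(1/15 + 1/33)] = 2.036
df = n₁ + n₂ − 2 = 46
p-value = P(T ≥ 2.036) ≈ 0.024
Since p ≈ 0.024 > α = 0.01, fail to reject H0; the evidence is not statistically significant.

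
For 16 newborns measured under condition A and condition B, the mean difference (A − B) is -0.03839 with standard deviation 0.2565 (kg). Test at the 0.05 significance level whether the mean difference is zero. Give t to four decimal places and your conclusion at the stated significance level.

t = -0.5987; fail to reject H0

H0: μ_d = 0; H1: μ_d ≠ 0 (paired t-test on the differences, two-sided).
t = d̄/(s_d/√n) = -0.03839/(0.2565/√16) = -0.5987
df = n − 1 = 15
Two-sided p-value ≈ 0.558
Since p ≈ 0.558 > α = 0.05, fail to reject H0; the data do not provide sufficient evidence against H0.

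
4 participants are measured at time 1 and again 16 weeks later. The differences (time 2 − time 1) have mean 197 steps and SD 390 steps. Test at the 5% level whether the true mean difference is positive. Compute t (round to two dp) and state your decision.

H0: μ_d = 0; H1: μ_d > 0 (paired t-test on the differences, right-tailed).
t = d̄/(s_d/√n) = 197/(390/√4) = 1.01
df = n − 1 = 3
p-value = P(T ≥ 1.01) ≈ 0.1934
Since p ≈ 0.1934 > α = 0.05, fail to reject H0; the data do not provide sufficient evidence against H0.

t = 1.01; fail to reject H0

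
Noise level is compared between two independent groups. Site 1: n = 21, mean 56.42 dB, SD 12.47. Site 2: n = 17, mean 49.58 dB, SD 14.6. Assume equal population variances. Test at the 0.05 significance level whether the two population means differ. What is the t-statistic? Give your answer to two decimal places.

Let group 1 = site 1, group 2 = site 2. H0: μ_1 = μ_2; H1: μ_1 ≠ μ_2 (two-sample pooled-variance t-test, two-sided).
s_p² = [(21−1)·12.47² + (17−1)·14.6²]/(21+17−2) = 181.127
t = (56.42 − 49.58)/√[181.127·(1/21 + 1/17)] = 1.56
df = n₁ + n₂ − 2 = 36
Two-sided p-value ≈ 0.128
Since p ≈ 0.128 > α = 0.05, fail to reject H0; the data do not provide sufficient evidence against H0.

1.56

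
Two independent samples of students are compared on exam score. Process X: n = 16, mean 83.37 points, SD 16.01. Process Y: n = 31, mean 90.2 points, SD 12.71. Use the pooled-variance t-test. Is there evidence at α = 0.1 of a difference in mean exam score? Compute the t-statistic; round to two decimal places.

Let group 1 = process X, group 2 = process Y. H0: μ_1 = μ_2; H1: μ_1 ≠ μ_2 (two-sample pooled-variance t-test, two-sided).
s_p² = [(16−1)·16.01² + (31−1)·12.71²]/(16+31−2) = 193.136
t = (83.37 − 90.2)/√[193.136·(1/16 + 1/31)] = -1.60
df = n₁ + n₂ − 2 = 45
Two-sided p-value ≈ 0.117
Since p ≈ 0.117 > α = 0.1, fail to reject H0; the evidence is not statistically significant.

-1.60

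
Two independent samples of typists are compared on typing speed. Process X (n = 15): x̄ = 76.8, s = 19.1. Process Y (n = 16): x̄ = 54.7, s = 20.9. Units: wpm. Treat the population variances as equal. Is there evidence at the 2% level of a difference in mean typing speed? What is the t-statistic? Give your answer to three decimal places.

Let group 1 = process X, group 2 = process Y. H0: μ_1 = μ_2; H1: μ_1 ≠ μ_2 (two-sample pooled-variance t-test, two-sided).
s_p² = [(15−1)·19.1² + (16−1)·20.9²]/(15+16−2) = 402.051
t = (76.8 − 54.7)/√[402.051·(1/15 + 1/16)] = 3.067
df = n₁ + n₂ − 2 = 29
Two-sided p-value ≈ 0.0047
Since p ≈ 0.0047 < α = 0.02, reject H0; the data support H1.

3.067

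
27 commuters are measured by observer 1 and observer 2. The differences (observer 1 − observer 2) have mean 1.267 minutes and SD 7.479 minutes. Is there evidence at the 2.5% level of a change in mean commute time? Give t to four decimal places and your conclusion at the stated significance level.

H0: μ_d = 0; H1: μ_d ≠ 0 (paired t-test on the differences, two-sided).
t = d̄/(s_d/√n) = 1.267/(7.479/√27) = 0.8803
df = n − 1 = 26
Two-sided p-value ≈ 0.387
Since p ≈ 0.387 > α = 0.025, fail to reject H0; the evidence is not statistically significant.

t = 0.8803; fail to reject H0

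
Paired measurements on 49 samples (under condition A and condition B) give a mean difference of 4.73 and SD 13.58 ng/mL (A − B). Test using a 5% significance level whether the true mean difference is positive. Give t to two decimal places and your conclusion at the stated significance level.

H0: μ_d = 0; H1: μ_d > 0 (paired t-test on the differences, right-tailed).
t = d̄/(s_d/√n) = 4.73/(13.58/√49) = 2.44
df = n − 1 = 48
p-value = P(T ≥ 2.44) ≈ 0.009
Since p ≈ 0.009 < α = 0.05, reject H0; the data support H1.

t = 2.44; reject H0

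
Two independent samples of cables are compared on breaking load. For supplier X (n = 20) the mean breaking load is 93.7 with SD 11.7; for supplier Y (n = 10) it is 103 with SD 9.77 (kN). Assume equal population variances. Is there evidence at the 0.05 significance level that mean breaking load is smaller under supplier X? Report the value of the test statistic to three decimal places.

Let group 1 = supplier X, group 2 = supplier Y. H0: μ_1 = μ_2; H1: μ_1 < μ_2 (two-sample pooled-variance t-test, left-tailed).
s_p² = [(20−1)·11.7² + (10−1)·9.77²]/(20+10−2) = 123.571
t = (93.7 − 103)/√[123.571·(1/20 + 1/10)] = -2.160
df = n₁ + n₂ − 2 = 28
p-value = P(T ≤ -2.160) ≈ 0.020
Since p ≈ 0.020 < α = 0.05, reject H0; the data support H1.

-2.160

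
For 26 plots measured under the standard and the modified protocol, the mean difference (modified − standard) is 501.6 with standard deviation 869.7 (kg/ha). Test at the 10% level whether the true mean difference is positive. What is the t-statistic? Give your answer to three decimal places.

2.941

H0: μ_d = 0; H1: μ_d > 0 (paired t-test on the differences, right-tailed).
t = d̄/(s_d/√n) = 501.6/(869.7/√26) = 2.941
df = n − 1 = 25
p-value = P(T ≥ 2.941) ≈ 0.0035
Since p ≈ 0.0035 < α = 0.1, reject H0; the data support H1.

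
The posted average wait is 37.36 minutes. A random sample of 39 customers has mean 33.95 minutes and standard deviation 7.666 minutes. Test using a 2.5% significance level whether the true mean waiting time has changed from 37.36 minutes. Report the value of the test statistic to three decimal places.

H0: μ = 37.36; H1: μ ≠ 37.36 (one-sample t-test, two-sided).
t = (x̄ − μ₀)/(s/√n) = (33.95 − 37.36)/(7.666/√39) = -2.778
df = n − 1 = 38
Two-sided p-value ≈ 0.008
Since p ≈ 0.008 < α = 0.025, reject H0; the evidence is statistically significant.

-2.778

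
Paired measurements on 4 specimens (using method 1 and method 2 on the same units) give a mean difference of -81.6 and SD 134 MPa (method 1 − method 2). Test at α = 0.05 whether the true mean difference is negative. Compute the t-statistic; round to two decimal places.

-1.22

H0: μ_d = 0; H1: μ_d < 0 (paired t-test on the differences, left-tailed).
t = d̄/(s_d/√n) = -81.6/(134/√4) = -1.22
df = n − 1 = 3
p-value = P(T ≤ -1.22) ≈ 0.155
Since p ≈ 0.155 > α = 0.05, fail to reject H0; the data do not provide sufficient evidence against H0.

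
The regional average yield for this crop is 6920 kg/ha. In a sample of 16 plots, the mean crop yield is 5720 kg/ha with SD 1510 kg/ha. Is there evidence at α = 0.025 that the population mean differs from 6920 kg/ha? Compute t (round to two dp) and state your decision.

t = -3.18; reject H0

H0: μ = 6920; H1: μ ≠ 6920 (one-sample t-test, two-sided).
t = (x̄ − μ₀)/(s/√n) = (5720 − 6920)/(1510/√16) = -3.18
df = n − 1 = 15
Two-sided p-value ≈ 0.0062
Since p ≈ 0.0062 < α = 0.025, reject H0; the evidence is statistically significant.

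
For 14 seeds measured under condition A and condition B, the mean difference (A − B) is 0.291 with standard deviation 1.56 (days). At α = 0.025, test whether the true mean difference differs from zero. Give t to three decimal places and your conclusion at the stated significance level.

t = 0.698; fail to reject H0

H0: μ_d = 0; H1: μ_d ≠ 0 (paired t-test on the differences, two-sided).
t = d̄/(s_d/√n) = 0.291/(1.56/√14) = 0.698
df = n − 1 = 13
Two-sided p-value ≈ 0.497
Since p ≈ 0.497 > α = 0.025, fail to reject H0; the evidence is not statistically significant.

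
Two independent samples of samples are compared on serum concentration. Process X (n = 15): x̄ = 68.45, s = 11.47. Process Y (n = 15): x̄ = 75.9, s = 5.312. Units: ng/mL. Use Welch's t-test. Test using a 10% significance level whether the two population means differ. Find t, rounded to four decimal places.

-2.2827

Let group 1 = process X, group 2 = process Y. H0: μ_1 = μ_2; H1: μ_1 ≠ μ_2 (Welch's two-sample t-test, two-sided).
t = (x̄_1 − x̄_2)/√(s_1²/n_1 + s_2²/n_2) = (68.45 − 75.9)/√(11.47²/15 + 5.312²/15) = -2.2827
Welch–Satterthwaite df ≈ 19.74
Two-sided p-value ≈ 0.034
Since p ≈ 0.034 < α = 0.1, reject H0; the evidence is statistically significant.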